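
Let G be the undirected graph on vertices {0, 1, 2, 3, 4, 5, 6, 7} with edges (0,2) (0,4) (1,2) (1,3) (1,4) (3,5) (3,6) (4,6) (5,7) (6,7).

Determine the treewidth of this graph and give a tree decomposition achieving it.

Treewidth 2.
One optimal decomposition is:
Bags: B1 = {3, 5, 7}  B2 = {3, 6, 7}  B3 = {1, 3, 6}  B4 = {1, 4, 6}  B5 = {1, 2, 4}  B6 = {0, 2, 4}
Tree: B1–B2, B2–B3, B3–B4, B4–B5, B5–B6

Each bag holds 3 vertices, so the decomposition has width 2, which upper-bounds the treewidth. Since 5–7–6–3–5 is a cycle in G, G is not acyclic. Forests are exactly the graphs of treewidth ≤ 1, so tw(G) ≥ 2. Therefore the treewidth is 2.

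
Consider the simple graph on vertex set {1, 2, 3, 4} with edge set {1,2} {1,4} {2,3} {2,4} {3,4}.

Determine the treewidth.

A width-2 tree decomposition is:
Bags: B1 = {2, 3, 4}  B2 = {1, 2, 4}
Tree: B1–B2
Every bag has size at most 3, so the width is 3 − 1 = 2 and tw(G) ≤ 2. For the lower bound, the 3 vertices {1, 2, 4} are pairwise adjacent, and any tree decomposition puts a clique entirely inside one bag — forcing width ≥ 2. Combining the bounds, tw(G) = 2.

2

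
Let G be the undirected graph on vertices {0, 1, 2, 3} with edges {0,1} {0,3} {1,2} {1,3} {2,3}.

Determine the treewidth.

A width-2 tree decomposition is:
Bags: B1 = {0, 1, 3}  B2 = {1, 2, 3}
Tree: B1–B2
Each bag holds 3 vertices, so the decomposition has width 2, which upper-bounds the treewidth. Conversely, {0, 1, 3} is a clique of size 3, and the vertices of any clique must share a bag in every tree decomposition; so some bag has ≥ 3 vertices and tw(G) ≥ 2. Hence tw(G) = 2 exactly.

2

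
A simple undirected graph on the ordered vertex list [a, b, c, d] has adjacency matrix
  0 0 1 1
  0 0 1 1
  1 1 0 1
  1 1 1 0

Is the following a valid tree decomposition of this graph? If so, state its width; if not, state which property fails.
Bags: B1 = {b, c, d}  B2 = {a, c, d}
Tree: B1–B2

Yes; width 2.

Every vertex of G appears in some bag (union = {a, b, c, d}); every edge is covered by a bag; and for each vertex v the set of bags containing v is connected in the bag tree. The decomposition is therefore valid. The largest bag has 3 vertices, so the width is 2.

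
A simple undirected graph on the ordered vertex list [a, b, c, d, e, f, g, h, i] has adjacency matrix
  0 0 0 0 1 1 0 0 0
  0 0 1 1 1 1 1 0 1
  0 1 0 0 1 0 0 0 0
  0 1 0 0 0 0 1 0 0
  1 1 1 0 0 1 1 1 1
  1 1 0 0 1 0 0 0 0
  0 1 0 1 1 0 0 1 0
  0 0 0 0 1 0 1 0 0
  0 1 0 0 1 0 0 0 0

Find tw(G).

A width-2 tree decomposition is:
Bags: B1 = {b, e, i}  B2 = {b, e, f}  B3 = {a, e, f}  B4 = {b, e, g}  B5 = {b, d, g}  B6 = {e, g, h}  B7 = {b, c, e}
Tree: B1–B2, B2–B3, B2–B4, B4–B5, B4–B6, B4–B7
Each bag holds 3 vertices, so the decomposition has width 2, which upper-bounds the treewidth. Conversely, {b, d, g} is a clique of size 3, and the vertices of any clique must share a bag in every tree decomposition; so some bag has ≥ 3 vertices and tw(G) ≥ 2. Combining the bounds, tw(G) = 2.

2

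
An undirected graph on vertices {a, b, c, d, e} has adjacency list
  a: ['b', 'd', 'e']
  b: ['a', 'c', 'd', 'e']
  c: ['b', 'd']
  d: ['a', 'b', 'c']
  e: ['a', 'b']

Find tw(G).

2

A width-2 tree decomposition is:
Bags: B1 = {a, b, d}  B2 = {a, b, e}  B3 = {b, c, d}
Tree: B1–B2, B1–B3
Each bag holds 3 vertices, so the decomposition has width 2, which upper-bounds the treewidth. Conversely, {b, c, d} is a clique of size 3, and the vertices of any clique must share a bag in every tree decomposition; so some bag has ≥ 3 vertices and tw(G) ≥ 2. Therefore the treewidth is 2.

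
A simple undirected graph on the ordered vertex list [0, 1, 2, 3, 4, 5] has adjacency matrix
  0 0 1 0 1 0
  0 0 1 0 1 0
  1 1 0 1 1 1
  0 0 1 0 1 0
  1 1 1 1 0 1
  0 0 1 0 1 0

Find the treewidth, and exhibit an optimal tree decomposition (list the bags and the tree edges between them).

The largest bag has 3 vertices, giving width 2; this decomposition certifies tw(G) ≤ 2. For the lower bound, the 3 vertices {0, 2, 4} are pairwise adjacent, and any tree decomposition puts a clique entirely inside one bag — forcing width ≥ 2. The upper and lower bounds meet at 2, so that is the treewidth.

Treewidth 2.
One such decomposition:
Bags: B1 = {1, 2, 4}  B2 = {0, 2, 4}  B3 = {2, 3, 4}  B4 = {2, 4, 5}
Tree: B1–B2, B1–B3, B2–B4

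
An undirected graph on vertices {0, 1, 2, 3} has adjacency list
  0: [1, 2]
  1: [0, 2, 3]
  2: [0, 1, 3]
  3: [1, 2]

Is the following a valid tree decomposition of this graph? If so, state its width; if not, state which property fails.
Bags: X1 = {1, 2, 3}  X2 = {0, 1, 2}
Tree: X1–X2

Vertex coverage: the bags together contain {0, 1, 2, 3}, the full vertex set. Edge coverage: each edge of G has both endpoints in at least one bag. Running intersection: for every vertex, the bags containing it form a connected subtree. All three properties hold, so this is a valid tree decomposition of width max|bag| − 1 = 2, and hence tw(G) ≤ 2.

Yes; width 2.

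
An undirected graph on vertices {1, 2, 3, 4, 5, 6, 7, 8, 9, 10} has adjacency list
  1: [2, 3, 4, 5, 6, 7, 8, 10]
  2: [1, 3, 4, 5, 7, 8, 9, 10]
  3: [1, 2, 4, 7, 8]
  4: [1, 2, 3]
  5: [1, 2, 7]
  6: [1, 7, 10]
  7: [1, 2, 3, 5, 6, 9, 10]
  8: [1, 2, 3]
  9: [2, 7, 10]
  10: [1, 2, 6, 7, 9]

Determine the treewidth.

A width-3 tree decomposition is:
Bags: B1 = {1, 2, 3, 7}  B2 = {1, 2, 7, 10}  B3 = {2, 7, 9, 10}  B4 = {1, 2, 5, 7}  B5 = {1, 6, 7, 10}  B6 = {1, 2, 3, 4}  B7 = {1, 2, 3, 8}
Tree: B1–B2, B2–B3, B1–B4, B2–B5, B1–B6, B1–B7
Each bag holds 4 vertices, so the decomposition has width 3, which upper-bounds the treewidth. Conversely, {1, 2, 7, 10} is a clique of size 4, and the vertices of any clique must share a bag in every tree decomposition; so some bag has ≥ 4 vertices and tw(G) ≥ 3. Therefore the treewidth is 3.

3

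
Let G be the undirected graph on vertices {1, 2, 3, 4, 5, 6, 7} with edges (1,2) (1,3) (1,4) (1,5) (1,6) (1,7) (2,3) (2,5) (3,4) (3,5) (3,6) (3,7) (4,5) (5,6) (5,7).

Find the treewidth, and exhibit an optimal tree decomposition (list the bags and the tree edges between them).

Each bag holds 4 vertices, so the decomposition has width 3, which upper-bounds the treewidth. Conversely, {1, 2, 3, 5} is a clique of size 4, and the vertices of any clique must share a bag in every tree decomposition; so some bag has ≥ 4 vertices and tw(G) ≥ 3. Combining the bounds, tw(G) = 3.

Treewidth 3.
One such decomposition:
Bags: B1 = {1, 3, 5, 6}  B2 = {1, 2, 3, 5}  B3 = {1, 3, 5, 7}  B4 = {1, 3, 4, 5}
Tree: B1–B2, B1–B3, B3–B4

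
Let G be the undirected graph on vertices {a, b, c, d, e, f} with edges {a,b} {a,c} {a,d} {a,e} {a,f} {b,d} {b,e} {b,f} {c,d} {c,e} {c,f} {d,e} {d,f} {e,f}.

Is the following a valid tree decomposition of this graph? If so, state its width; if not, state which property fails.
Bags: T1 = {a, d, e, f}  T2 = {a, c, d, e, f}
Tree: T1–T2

No — vertex b appears in no bag.

A tree decomposition must satisfy three properties: every vertex lies in some bag; for every edge, both endpoints lie together in some bag; and for every vertex, the bags containing it form a connected subtree. Here vertex b appears in no bag, so the decomposition is invalid.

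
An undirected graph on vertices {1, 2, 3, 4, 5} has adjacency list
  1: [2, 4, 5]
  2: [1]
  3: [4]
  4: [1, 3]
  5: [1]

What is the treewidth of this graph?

A width-1 tree decomposition is:
Bags: B1 = {1, 4}  B2 = {1, 5}  B3 = {3, 4}  B4 = {1, 2}
Tree: B1–B2, B1–B3, B2–B4
The largest bag has 2 vertices, giving width 1; this decomposition certifies tw(G) ≤ 1. G has an edge, so its treewidth is at least 1. The upper and lower bounds meet at 1, so that is the treewidth.

1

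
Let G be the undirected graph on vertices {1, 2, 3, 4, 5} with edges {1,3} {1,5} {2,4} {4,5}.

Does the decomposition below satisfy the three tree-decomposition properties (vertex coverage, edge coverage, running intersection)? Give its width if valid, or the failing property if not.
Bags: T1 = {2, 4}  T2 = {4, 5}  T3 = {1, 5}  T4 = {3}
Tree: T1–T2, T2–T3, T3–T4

A tree decomposition must satisfy three properties: every vertex lies in some bag; for every edge, both endpoints lie together in some bag; and for every vertex, the bags containing it form a connected subtree. Here edge (1,3) lies in no bag, so the decomposition is invalid.

No — edge (1,3) lies in no bag.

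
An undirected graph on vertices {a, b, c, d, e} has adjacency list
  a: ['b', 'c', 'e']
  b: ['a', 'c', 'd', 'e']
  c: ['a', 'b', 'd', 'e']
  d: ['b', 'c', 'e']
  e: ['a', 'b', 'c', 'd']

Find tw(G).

A width-3 tree decomposition is:
Bags: B1 = {a, b, c, e}  B2 = {b, c, d, e}
Tree: B1–B2
Each bag holds 4 vertices, so the decomposition has width 3, which upper-bounds the treewidth. Conversely, {b, c, d, e} is a clique of size 4, and the vertices of any clique must share a bag in every tree decomposition; so some bag has ≥ 4 vertices and tw(G) ≥ 3. Hence tw(G) = 3 exactly.

3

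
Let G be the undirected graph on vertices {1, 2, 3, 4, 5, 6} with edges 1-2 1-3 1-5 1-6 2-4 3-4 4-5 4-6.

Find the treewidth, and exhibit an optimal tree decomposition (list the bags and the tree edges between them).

The largest bag has 3 vertices, giving width 2; this decomposition certifies tw(G) ≤ 2. For the lower bound, G contains the cycle 1–2–4–6–1, so G is not a forest; only forests have treewidth ≤ 1, hence tw(G) ≥ 2. Hence tw(G) = 2 exactly.

Treewidth 2.
One optimal decomposition is:
Bags: B1 = {1, 2, 4}  B2 = {1, 4, 6}  B3 = {1, 4, 5}  B4 = {1, 3, 4}
Tree: B1–B2, B2–B3, B3–B4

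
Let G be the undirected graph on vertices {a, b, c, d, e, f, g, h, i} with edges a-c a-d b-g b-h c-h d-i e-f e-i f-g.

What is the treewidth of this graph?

2

A width-2 tree decomposition is:
Bags: B1 = {e, f, i}  B2 = {d, f, i}  B3 = {a, d, f}  B4 = {a, c, f}  B5 = {c, f, h}  B6 = {b, f, h}  B7 = {b, f, g}
Tree: B1–B2, B2–B3, B3–B4, B4–B5, B5–B6, B6–B7
Every bag has size at most 3, so the width is 3 − 1 = 2 and tw(G) ≤ 2. The edges f–e–i–d–a–c–h–b–g–f form a cycle, so G is not a tree and its treewidth is at least 2. Combining the bounds, tw(G) = 2.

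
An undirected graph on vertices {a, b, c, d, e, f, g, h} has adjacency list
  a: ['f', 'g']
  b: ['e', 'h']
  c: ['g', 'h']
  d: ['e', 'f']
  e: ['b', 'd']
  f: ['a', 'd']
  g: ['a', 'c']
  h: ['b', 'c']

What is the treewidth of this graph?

A width-2 tree decomposition is:
Bags: B1 = {b, c, h}  B2 = {b, c, e}  B3 = {c, d, e}  B4 = {c, d, f}  B5 = {a, c, f}  B6 = {a, c, g}
Tree: B1–B2, B2–B3, B3–B4, B4–B5, B5–B6
The largest bag has 3 vertices, giving width 2; this decomposition certifies tw(G) ≤ 2. Since c–h–b–e–d–f–a–g–c is a cycle in G, G is not acyclic. Forests are exactly the graphs of treewidth ≤ 1, so tw(G) ≥ 2. The upper and lower bounds meet at 2, so that is the treewidth.

2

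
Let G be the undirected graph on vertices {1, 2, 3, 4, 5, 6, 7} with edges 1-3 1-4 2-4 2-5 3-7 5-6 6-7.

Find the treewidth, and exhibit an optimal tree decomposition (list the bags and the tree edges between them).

Each bag holds 3 vertices, so the decomposition has width 2, which upper-bounds the treewidth. Since 6–5–2–4–1–3–7–6 is a cycle in G, G is not acyclic. Forests are exactly the graphs of treewidth ≤ 1, so tw(G) ≥ 2. Combining the bounds, tw(G) = 2.

Treewidth 2.
Bags: B1 = {2, 5, 6}  B2 = {2, 4, 6}  B3 = {1, 4, 6}  B4 = {1, 3, 6}  B5 = {3, 6, 7}
Tree: B1–B2, B2–B3, B3–B4, B4–B5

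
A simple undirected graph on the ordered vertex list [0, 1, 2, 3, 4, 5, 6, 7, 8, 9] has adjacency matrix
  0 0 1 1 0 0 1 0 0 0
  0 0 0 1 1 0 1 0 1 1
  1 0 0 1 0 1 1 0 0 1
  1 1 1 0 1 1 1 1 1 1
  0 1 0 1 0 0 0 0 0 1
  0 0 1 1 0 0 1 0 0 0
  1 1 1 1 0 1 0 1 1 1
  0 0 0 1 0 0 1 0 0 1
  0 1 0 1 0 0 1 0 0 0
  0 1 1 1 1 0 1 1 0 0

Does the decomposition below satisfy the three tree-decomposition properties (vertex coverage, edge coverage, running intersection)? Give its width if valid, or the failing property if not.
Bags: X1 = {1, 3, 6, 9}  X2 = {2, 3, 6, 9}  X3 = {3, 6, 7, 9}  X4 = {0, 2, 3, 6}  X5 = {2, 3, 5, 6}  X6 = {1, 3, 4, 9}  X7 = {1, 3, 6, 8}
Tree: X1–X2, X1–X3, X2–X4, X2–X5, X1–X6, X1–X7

Every vertex of G appears in some bag (union = {0, 1, 2, 3, 4, 5, 6, 7, 8, 9}); every edge is covered by a bag; and for each vertex v the set of bags containing v is connected in the bag tree. The decomposition is therefore valid. The largest bag has 4 vertices, so the width is 3.

Yes; width 3.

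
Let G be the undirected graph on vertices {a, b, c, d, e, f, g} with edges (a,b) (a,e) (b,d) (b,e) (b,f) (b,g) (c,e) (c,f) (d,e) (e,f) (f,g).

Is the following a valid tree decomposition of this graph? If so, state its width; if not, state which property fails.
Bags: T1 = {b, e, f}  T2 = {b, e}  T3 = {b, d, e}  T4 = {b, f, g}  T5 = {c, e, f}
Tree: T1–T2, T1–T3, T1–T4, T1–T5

No — vertex a appears in no bag.

A tree decomposition must satisfy three properties: every vertex lies in some bag; for every edge, both endpoints lie together in some bag; and for every vertex, the bags containing it form a connected subtree. Here vertex a appears in no bag, so the decomposition is invalid.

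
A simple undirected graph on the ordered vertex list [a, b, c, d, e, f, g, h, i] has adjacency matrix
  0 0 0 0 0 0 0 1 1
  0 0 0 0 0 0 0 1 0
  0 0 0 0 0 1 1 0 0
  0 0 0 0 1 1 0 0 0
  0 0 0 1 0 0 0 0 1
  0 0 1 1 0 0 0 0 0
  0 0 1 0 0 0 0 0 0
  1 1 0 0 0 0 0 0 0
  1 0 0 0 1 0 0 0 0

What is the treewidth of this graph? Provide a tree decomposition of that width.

The largest bag has 2 vertices, giving width 1; this decomposition certifies tw(G) ≤ 1. Any graph with an edge has treewidth ≥ 1, and G has the edge b–h. Combining the bounds, tw(G) = 1.

Treewidth 1.
One such decomposition:
Bags: B1 = {b, h}  B2 = {a, h}  B3 = {a, i}  B4 = {e, i}  B5 = {d, e}  B6 = {d, f}  B7 = {c, f}  B8 = {c, g}
Tree: B1–B2, B2–B3, B3–B4, B4–B5, B5–B6, B6–B7, B7–B8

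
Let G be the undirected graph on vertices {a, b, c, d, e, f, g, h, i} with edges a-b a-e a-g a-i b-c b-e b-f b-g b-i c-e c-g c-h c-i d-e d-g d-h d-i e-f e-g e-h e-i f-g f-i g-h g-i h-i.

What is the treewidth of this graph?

A width-4 tree decomposition is:
Bags: B1 = {c, e, g, h, i}  B2 = {b, c, e, g, i}  B3 = {d, e, g, h, i}  B4 = {a, b, e, g, i}  B5 = {b, e, f, g, i}
Tree: B1–B2, B1–B3, B2–B4, B4–B5
The largest bag has 5 vertices, giving width 4; this decomposition certifies tw(G) ≤ 4. Conversely, {d, e, g, h, i} is a clique of size 5, and the vertices of any clique must share a bag in every tree decomposition; so some bag has ≥ 5 vertices and tw(G) ≥ 4. Combining the bounds, tw(G) = 4.

4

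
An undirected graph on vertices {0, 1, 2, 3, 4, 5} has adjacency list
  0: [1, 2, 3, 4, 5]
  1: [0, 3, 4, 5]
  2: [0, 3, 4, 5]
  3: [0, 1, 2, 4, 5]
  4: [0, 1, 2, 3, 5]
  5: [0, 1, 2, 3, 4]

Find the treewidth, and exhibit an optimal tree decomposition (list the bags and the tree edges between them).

The largest bag has 5 vertices, giving width 4; this decomposition certifies tw(G) ≤ 4. Conversely, {0, 1, 3, 4, 5} is a clique of size 5, and the vertices of any clique must share a bag in every tree decomposition; so some bag has ≥ 5 vertices and tw(G) ≥ 4. Combining the bounds, tw(G) = 4.

Treewidth 4.
One optimal decomposition is:
Bags: B1 = {0, 2, 3, 4, 5}  B2 = {0, 1, 3, 4, 5}
Tree: B1–B2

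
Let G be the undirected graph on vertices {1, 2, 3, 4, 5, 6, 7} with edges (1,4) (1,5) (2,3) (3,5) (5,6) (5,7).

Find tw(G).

1

A width-1 tree decomposition is:
Bags: B1 = {5, 6}  B2 = {5, 7}  B3 = {3, 5}  B4 = {2, 3}  B5 = {1, 5}  B6 = {1, 4}
Tree: B1–B2, B2–B3, B3–B4, B3–B5, B5–B6
The largest bag has 2 vertices, giving width 1; this decomposition certifies tw(G) ≤ 1. G has an edge, so its treewidth is at least 1. Therefore the treewidth is 1.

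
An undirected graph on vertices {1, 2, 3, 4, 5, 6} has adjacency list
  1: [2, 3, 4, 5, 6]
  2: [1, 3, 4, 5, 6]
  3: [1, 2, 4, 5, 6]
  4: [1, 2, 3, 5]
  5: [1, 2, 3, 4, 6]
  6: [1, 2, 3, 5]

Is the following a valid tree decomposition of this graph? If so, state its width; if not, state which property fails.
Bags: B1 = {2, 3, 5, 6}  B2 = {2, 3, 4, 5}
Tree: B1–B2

No — vertex 1 appears in no bag.

A tree decomposition must satisfy three properties: every vertex lies in some bag; for every edge, both endpoints lie together in some bag; and for every vertex, the bags containing it form a connected subtree. Here vertex 1 appears in no bag, so the decomposition is invalid.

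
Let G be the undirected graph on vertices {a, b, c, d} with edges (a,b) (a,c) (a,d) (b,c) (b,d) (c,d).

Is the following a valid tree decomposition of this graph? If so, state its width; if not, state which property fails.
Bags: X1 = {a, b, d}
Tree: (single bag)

No — vertex c appears in no bag.

A tree decomposition must satisfy three properties: every vertex lies in some bag; for every edge, both endpoints lie together in some bag; and for every vertex, the bags containing it form a connected subtree. Here vertex c appears in no bag, so the decomposition is invalid.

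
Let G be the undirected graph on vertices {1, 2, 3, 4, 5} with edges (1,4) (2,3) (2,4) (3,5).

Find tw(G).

A width-1 tree decomposition is:
Bags: B1 = {1, 4}  B2 = {2, 4}  B3 = {2, 3}  B4 = {3, 5}
Tree: B1–B2, B2–B3, B3–B4
The largest bag has 2 vertices, giving width 1; this decomposition certifies tw(G) ≤ 1. Any graph with an edge has treewidth ≥ 1, and G has the edge 1–4. Combining the bounds, tw(G) = 1.

1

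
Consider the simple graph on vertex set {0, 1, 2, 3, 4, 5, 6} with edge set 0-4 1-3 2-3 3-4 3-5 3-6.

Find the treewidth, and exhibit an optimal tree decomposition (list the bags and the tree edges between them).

Treewidth 1.
One such decomposition:
Bags: B1 = {3, 6}  B2 = {2, 3}  B3 = {3, 4}  B4 = {3, 5}  B5 = {1, 3}  B6 = {0, 4}
Tree: B1–B2, B1–B3, B1–B4, B2–B5, B3–B6

The largest bag has 2 vertices, giving width 1; this decomposition certifies tw(G) ≤ 1. Since G has at least one edge (e.g. 3–6), it is not an edgeless graph, so tw(G) ≥ 1. Hence tw(G) = 1 exactly.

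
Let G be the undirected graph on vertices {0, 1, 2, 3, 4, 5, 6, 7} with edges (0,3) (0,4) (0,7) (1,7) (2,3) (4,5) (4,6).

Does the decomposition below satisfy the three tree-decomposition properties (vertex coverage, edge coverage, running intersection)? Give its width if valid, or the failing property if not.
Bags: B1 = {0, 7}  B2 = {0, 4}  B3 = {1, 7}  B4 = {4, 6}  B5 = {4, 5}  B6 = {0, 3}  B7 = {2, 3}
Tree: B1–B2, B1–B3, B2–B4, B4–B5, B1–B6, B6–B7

Checking the three conditions: (i) the bags cover all of {0, 1, 2, 3, 4, 5, 6, 7}; (ii) for each edge, some bag contains both endpoints; (iii) the bags containing any fixed vertex form a subtree. All hold, so the decomposition is valid with width 2 − 1 = 1.

Yes; width 1.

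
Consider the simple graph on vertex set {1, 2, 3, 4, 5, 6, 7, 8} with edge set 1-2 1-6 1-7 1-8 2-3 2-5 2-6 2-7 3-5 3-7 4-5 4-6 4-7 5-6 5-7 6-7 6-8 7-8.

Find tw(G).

A width-3 tree decomposition is:
Bags: B1 = {2, 3, 5, 7}  B2 = {2, 5, 6, 7}  B3 = {4, 5, 6, 7}  B4 = {1, 2, 6, 7}  B5 = {1, 6, 7, 8}
Tree: B1–B2, B2–B3, B2–B4, B4–B5
The largest bag has 4 vertices, giving width 3; this decomposition certifies tw(G) ≤ 3. For the lower bound, the 4 vertices {2, 3, 5, 7} are pairwise adjacent, and any tree decomposition puts a clique entirely inside one bag — forcing width ≥ 3. The upper and lower bounds meet at 3, so that is the treewidth.

3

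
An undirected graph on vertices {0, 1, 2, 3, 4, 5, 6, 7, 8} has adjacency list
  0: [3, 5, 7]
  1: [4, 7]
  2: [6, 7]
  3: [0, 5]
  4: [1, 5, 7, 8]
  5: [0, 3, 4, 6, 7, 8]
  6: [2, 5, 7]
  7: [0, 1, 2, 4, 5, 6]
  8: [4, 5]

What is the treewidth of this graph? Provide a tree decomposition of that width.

Treewidth 2.
One such decomposition:
Bags: B1 = {4, 5, 7}  B2 = {1, 4, 7}  B3 = {0, 5, 7}  B4 = {0, 3, 5}  B5 = {4, 5, 8}  B6 = {5, 6, 7}  B7 = {2, 6, 7}
Tree: B1–B2, B1–B3, B3–B4, B1–B5, B1–B6, B6–B7

The largest bag has 3 vertices, giving width 2; this decomposition certifies tw(G) ≤ 2. For the lower bound, the 3 vertices {1, 4, 7} are pairwise adjacent, and any tree decomposition puts a clique entirely inside one bag — forcing width ≥ 2. The upper and lower bounds meet at 2, so that is the treewidth.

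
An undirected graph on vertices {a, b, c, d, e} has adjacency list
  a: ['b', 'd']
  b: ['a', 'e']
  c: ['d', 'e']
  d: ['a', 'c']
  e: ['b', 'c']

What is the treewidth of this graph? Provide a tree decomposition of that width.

The largest bag has 3 vertices, giving width 2; this decomposition certifies tw(G) ≤ 2. For the lower bound, G contains the cycle d–c–e–b–a–d, so G is not a forest; only forests have treewidth ≤ 1, hence tw(G) ≥ 2. The upper and lower bounds meet at 2, so that is the treewidth.

Treewidth 2.
One such decomposition:
Bags: B1 = {c, d, e}  B2 = {b, d, e}  B3 = {a, b, d}
Tree: B1–B2, B2–B3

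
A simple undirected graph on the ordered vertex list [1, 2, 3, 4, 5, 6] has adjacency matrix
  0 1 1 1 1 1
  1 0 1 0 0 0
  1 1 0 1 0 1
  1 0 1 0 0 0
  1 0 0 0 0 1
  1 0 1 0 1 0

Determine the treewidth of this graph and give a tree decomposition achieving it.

Treewidth 2.
One such decomposition:
Bags: B1 = {1, 3, 4}  B2 = {1, 2, 3}  B3 = {1, 3, 6}  B4 = {1, 5, 6}
Tree: B1–B2, B2–B3, B3–B4

Each bag holds 3 vertices, so the decomposition has width 2, which upper-bounds the treewidth. Conversely, {1, 2, 3} is a clique of size 3, and the vertices of any clique must share a bag in every tree decomposition; so some bag has ≥ 3 vertices and tw(G) ≥ 2. Combining the bounds, tw(G) = 2.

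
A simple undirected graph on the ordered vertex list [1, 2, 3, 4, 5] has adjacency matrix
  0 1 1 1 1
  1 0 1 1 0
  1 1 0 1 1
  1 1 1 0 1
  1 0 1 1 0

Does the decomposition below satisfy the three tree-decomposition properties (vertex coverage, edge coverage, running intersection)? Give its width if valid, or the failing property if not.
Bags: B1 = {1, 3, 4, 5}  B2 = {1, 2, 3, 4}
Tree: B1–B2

Every vertex of G appears in some bag (union = {1, 2, 3, 4, 5}); every edge is covered by a bag; and for each vertex v the set of bags containing v is connected in the bag tree. The decomposition is therefore valid. The largest bag has 4 vertices, so the width is 3.

Yes; width 3.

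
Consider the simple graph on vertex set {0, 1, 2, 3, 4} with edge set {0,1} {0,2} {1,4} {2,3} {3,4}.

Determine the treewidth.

A width-2 tree decomposition is:
Bags: B1 = {0, 2, 3}  B2 = {0, 1, 3}  B3 = {1, 3, 4}
Tree: B1–B2, B2–B3
The largest bag has 3 vertices, giving width 2; this decomposition certifies tw(G) ≤ 2. The edges 3–2–0–1–4–3 form a cycle, so G is not a tree and its treewidth is at least 2. Hence tw(G) = 2 exactly.

2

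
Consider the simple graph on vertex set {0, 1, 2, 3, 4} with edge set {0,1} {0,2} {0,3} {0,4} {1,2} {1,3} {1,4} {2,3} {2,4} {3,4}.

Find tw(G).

4

A width-4 tree decomposition is:
Bags: B1 = {0, 1, 2, 3, 4}
Tree: (single bag)
A single bag containing all 5 vertices is trivially a valid decomposition of width 4. For the lower bound, the 5 vertices {0, 1, 2, 3, 4} are pairwise adjacent, and any tree decomposition puts a clique entirely inside one bag — forcing width ≥ 4. Hence tw(G) = 4 exactly.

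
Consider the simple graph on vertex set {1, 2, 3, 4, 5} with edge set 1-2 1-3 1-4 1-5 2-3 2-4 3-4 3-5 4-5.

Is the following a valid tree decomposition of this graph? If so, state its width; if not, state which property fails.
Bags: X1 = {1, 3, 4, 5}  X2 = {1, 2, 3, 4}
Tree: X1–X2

Yes; width 3.

Every vertex of G appears in some bag (union = {1, 2, 3, 4, 5}); every edge is covered by a bag; and for each vertex v the set of bags containing v is connected in the bag tree. The decomposition is therefore valid. The largest bag has 4 vertices, so the width is 3.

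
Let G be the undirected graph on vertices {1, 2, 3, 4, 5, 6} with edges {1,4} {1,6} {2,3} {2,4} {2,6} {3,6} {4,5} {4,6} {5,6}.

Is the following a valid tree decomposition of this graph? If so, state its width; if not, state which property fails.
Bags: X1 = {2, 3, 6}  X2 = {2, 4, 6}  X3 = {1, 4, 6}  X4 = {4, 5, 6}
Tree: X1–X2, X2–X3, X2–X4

Checking the three conditions: (i) the bags cover all of {1, 2, 3, 4, 5, 6}; (ii) for each edge, some bag contains both endpoints; (iii) the bags containing any fixed vertex form a subtree. All hold, so the decomposition is valid with width 3 − 1 = 2.

Yes; width 2.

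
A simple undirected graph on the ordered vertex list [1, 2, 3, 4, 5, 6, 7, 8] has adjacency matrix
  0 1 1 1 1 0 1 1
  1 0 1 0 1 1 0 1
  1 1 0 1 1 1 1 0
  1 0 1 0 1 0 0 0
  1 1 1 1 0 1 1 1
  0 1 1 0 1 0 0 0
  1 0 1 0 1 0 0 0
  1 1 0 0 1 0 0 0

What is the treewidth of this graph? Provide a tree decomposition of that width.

Every bag has size at most 4, so the width is 4 − 1 = 3 and tw(G) ≤ 3. Conversely, {1, 2, 5, 8} is a clique of size 4, and the vertices of any clique must share a bag in every tree decomposition; so some bag has ≥ 4 vertices and tw(G) ≥ 3. Therefore the treewidth is 3.

Treewidth 3.
One optimal decomposition is:
Bags: B1 = {1, 2, 3, 5}  B2 = {2, 3, 5, 6}  B3 = {1, 3, 5, 7}  B4 = {1, 3, 4, 5}  B5 = {1, 2, 5, 8}
Tree: B1–B2, B1–B3, B1–B4, B1–B5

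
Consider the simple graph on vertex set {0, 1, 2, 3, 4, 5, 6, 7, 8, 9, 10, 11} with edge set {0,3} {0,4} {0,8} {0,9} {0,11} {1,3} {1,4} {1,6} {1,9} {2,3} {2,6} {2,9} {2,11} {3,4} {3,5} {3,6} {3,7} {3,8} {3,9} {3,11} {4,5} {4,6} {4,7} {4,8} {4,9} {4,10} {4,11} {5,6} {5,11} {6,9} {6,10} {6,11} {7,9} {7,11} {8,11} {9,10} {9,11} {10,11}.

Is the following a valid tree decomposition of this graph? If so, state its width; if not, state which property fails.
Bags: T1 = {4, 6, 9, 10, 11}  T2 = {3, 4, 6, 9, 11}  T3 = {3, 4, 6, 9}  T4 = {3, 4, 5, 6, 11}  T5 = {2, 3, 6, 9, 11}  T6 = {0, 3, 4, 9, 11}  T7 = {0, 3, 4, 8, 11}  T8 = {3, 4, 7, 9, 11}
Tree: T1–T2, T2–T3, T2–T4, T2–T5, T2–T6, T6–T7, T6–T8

No — vertex 1 appears in no bag.

A tree decomposition must satisfy three properties: every vertex lies in some bag; for every edge, both endpoints lie together in some bag; and for every vertex, the bags containing it form a connected subtree. Here vertex 1 appears in no bag, so the decomposition is invalid.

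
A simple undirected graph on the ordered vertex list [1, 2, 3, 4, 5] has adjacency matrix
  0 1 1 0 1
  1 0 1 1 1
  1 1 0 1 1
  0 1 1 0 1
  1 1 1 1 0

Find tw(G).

A width-3 tree decomposition is:
Bags: B1 = {2, 3, 4, 5}  B2 = {1, 2, 3, 5}
Tree: B1–B2
Every bag has size at most 4, so the width is 4 − 1 = 3 and tw(G) ≤ 3. Conversely, {1, 2, 3, 5} is a clique of size 4, and the vertices of any clique must share a bag in every tree decomposition; so some bag has ≥ 4 vertices and tw(G) ≥ 3. Therefore the treewidth is 3.

3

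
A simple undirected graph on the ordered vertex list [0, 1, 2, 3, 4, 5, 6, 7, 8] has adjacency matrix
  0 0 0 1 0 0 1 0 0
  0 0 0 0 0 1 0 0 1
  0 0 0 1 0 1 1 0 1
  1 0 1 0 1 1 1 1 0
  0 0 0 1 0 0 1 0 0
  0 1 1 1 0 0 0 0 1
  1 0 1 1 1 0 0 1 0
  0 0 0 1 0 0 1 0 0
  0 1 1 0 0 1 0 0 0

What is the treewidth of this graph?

2

A width-2 tree decomposition is:
Bags: B1 = {2, 3, 5}  B2 = {2, 5, 8}  B3 = {2, 3, 6}  B4 = {0, 3, 6}  B5 = {3, 4, 6}  B6 = {1, 5, 8}  B7 = {3, 6, 7}
Tree: B1–B2, B1–B3, B3–B4, B3–B5, B2–B6, B3–B7
Every bag has size at most 3, so the width is 3 − 1 = 2 and tw(G) ≤ 2. For the lower bound, the 3 vertices {1, 5, 8} are pairwise adjacent, and any tree decomposition puts a clique entirely inside one bag — forcing width ≥ 2. Therefore the treewidth is 2.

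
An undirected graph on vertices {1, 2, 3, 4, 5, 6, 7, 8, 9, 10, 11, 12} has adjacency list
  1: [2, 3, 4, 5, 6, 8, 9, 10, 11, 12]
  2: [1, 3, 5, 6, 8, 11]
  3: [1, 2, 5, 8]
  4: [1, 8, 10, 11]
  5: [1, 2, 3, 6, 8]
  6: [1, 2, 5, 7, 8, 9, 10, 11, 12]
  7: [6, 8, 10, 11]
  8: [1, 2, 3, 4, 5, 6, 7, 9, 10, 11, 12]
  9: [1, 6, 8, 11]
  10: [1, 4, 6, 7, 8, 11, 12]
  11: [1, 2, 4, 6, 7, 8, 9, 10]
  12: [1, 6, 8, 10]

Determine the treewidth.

A width-4 tree decomposition is:
Bags: B1 = {1, 6, 8, 10, 11}  B2 = {1, 2, 6, 8, 11}  B3 = {6, 7, 8, 10, 11}  B4 = {1, 2, 5, 6, 8}  B5 = {1, 2, 3, 5, 8}  B6 = {1, 6, 8, 10, 12}  B7 = {1, 6, 8, 9, 11}  B8 = {1, 4, 8, 10, 11}
Tree: B1–B2, B1–B3, B2–B4, B4–B5, B1–B6, B2–B7, B1–B8
The largest bag has 5 vertices, giving width 4; this decomposition certifies tw(G) ≤ 4. On the other hand G contains the 5-clique {1, 2, 3, 5, 8}. A clique must lie in a single bag of any decomposition, so no decomposition can have width below 4. The upper and lower bounds meet at 4, so that is the treewidth.

4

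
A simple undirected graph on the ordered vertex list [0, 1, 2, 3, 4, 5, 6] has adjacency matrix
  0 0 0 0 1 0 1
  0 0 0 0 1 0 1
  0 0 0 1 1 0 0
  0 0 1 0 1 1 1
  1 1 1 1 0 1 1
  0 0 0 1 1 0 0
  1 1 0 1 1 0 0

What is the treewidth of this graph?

2

A width-2 tree decomposition is:
Bags: B1 = {3, 4, 6}  B2 = {1, 4, 6}  B3 = {0, 4, 6}  B4 = {3, 4, 5}  B5 = {2, 3, 4}
Tree: B1–B2, B2–B3, B1–B4, B4–B5
Each bag holds 3 vertices, so the decomposition has width 2, which upper-bounds the treewidth. Conversely, {0, 4, 6} is a clique of size 3, and the vertices of any clique must share a bag in every tree decomposition; so some bag has ≥ 3 vertices and tw(G) ≥ 2. Therefore the treewidth is 2.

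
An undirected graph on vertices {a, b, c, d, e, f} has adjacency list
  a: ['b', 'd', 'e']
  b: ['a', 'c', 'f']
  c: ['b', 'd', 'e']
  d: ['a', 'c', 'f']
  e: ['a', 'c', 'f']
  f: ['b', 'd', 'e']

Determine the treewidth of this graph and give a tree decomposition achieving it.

Each bag holds 4 vertices, so the decomposition has width 3, which upper-bounds the treewidth. For the lower bound: the 4 vertex sets {b,f}, {a,d}, {e}, {c} are disjoint, each induces a connected subgraph, and every pair is joined by at least one edge of G. Contracting each set to a single vertex therefore yields K_{4} as a minor, and since treewidth is minor-monotone, tw(G) ≥ tw(K_{4}) = 3. Hence tw(G) = 3 exactly.

Treewidth 3.
One such decomposition:
Bags: B1 = {b, d, e, f}  B2 = {a, b, d, e}  B3 = {b, c, d, e}
Tree: B1–B2, B2–B3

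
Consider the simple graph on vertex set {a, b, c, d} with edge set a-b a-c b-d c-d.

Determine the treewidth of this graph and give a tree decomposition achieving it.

Treewidth 2.
Bags: B1 = {a, b, c}  B2 = {b, c, d}
Tree: B1–B2

Each bag holds 3 vertices, so the decomposition has width 2, which upper-bounds the treewidth. For the lower bound, G contains the cycle c–a–b–d–c, so G is not a forest; only forests have treewidth ≤ 1, hence tw(G) ≥ 2. The upper and lower bounds meet at 2, so that is the treewidth.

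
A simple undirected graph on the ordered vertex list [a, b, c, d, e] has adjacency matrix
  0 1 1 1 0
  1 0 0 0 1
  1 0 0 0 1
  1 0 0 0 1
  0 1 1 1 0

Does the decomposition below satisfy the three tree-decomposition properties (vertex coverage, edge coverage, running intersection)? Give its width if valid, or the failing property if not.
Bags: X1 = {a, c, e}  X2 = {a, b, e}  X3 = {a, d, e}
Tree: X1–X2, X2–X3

Every vertex of G appears in some bag (union = {a, b, c, d, e}); every edge is covered by a bag; and for each vertex v the set of bags containing v is connected in the bag tree. The decomposition is therefore valid. The largest bag has 3 vertices, so the width is 2.

Yes; width 2.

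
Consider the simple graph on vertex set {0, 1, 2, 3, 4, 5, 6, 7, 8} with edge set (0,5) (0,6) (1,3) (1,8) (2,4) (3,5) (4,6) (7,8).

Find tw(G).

A width-1 tree decomposition is:
Bags: B1 = {2, 4}  B2 = {4, 6}  B3 = {0, 6}  B4 = {0, 5}  B5 = {3, 5}  B6 = {1, 3}  B7 = {1, 8}  B8 = {7, 8}
Tree: B1–B2, B2–B3, B3–B4, B4–B5, B5–B6, B6–B7, B7–B8
The largest bag has 2 vertices, giving width 1; this decomposition certifies tw(G) ≤ 1. G has an edge, so its treewidth is at least 1. The upper and lower bounds meet at 1, so that is the treewidth.

1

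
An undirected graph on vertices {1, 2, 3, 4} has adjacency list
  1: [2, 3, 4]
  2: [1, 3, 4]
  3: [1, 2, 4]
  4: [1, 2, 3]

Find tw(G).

A width-3 tree decomposition is:
Bags: B1 = {1, 2, 3, 4}
Tree: (single bag)
A single bag containing all 4 vertices is trivially a valid decomposition of width 3. For the lower bound, the 4 vertices {1, 2, 3, 4} are pairwise adjacent, and any tree decomposition puts a clique entirely inside one bag — forcing width ≥ 3. The upper and lower bounds meet at 3, so that is the treewidth.

3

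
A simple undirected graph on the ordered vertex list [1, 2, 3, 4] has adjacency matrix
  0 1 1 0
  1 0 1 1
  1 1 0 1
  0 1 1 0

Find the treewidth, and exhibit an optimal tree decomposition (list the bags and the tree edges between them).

Every bag has size at most 3, so the width is 3 − 1 = 2 and tw(G) ≤ 2. On the other hand G contains the 3-clique {1, 2, 3}. A clique must lie in a single bag of any decomposition, so no decomposition can have width below 2. Hence tw(G) = 2 exactly.

Treewidth 2.
One such decomposition:
Bags: B1 = {1, 2, 3}  B2 = {2, 3, 4}
Tree: B1–B2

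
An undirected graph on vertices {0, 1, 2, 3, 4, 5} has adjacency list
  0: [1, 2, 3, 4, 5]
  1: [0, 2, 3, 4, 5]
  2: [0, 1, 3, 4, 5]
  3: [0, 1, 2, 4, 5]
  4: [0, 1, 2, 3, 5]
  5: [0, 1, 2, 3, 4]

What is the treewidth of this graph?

5

A width-5 tree decomposition is:
Bags: B1 = {0, 1, 2, 3, 4, 5}
Tree: (single bag)
With just one bag of size 6, the width is 6 − 1 = 5, so tw(G) ≤ 5. On the other hand G contains the 6-clique {0, 1, 2, 3, 4, 5}. A clique must lie in a single bag of any decomposition, so no decomposition can have width below 5. The upper and lower bounds meet at 5, so that is the treewidth.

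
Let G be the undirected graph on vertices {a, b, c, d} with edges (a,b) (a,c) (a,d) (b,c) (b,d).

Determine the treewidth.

A width-2 tree decomposition is:
Bags: B1 = {a, b, d}  B2 = {a, b, c}
Tree: B1–B2
The largest bag has 3 vertices, giving width 2; this decomposition certifies tw(G) ≤ 2. Conversely, {a, b, d} is a clique of size 3, and the vertices of any clique must share a bag in every tree decomposition; so some bag has ≥ 3 vertices and tw(G) ≥ 2. Therefore the treewidth is 2.

2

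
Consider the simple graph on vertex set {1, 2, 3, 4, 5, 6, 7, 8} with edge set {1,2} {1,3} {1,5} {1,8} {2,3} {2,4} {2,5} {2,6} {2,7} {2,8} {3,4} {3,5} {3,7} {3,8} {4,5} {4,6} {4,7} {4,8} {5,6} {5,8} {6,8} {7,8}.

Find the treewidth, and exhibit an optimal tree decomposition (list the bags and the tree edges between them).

The largest bag has 5 vertices, giving width 4; this decomposition certifies tw(G) ≤ 4. Conversely, {1, 2, 3, 5, 8} is a clique of size 5, and the vertices of any clique must share a bag in every tree decomposition; so some bag has ≥ 5 vertices and tw(G) ≥ 4. Therefore the treewidth is 4.

Treewidth 4.
One such decomposition:
Bags: B1 = {2, 3, 4, 5, 8}  B2 = {2, 3, 4, 7, 8}  B3 = {1, 2, 3, 5, 8}  B4 = {2, 4, 5, 6, 8}
Tree: B1–B2, B1–B3, B1–B4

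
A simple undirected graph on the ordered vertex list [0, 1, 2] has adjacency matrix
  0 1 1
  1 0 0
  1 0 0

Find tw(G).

A width-1 tree decomposition is:
Bags: B1 = {0, 1}  B2 = {0, 2}
Tree: B1–B2
Every bag has size at most 2, so the width is 2 − 1 = 1 and tw(G) ≤ 1. Any graph with an edge has treewidth ≥ 1, and G has the edge 0–1. Combining the bounds, tw(G) = 1.

1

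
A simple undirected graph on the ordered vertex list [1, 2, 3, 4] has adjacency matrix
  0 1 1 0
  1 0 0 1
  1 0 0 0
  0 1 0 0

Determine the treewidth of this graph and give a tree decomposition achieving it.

Treewidth 1.
One optimal decomposition is:
Bags: B1 = {2, 4}  B2 = {1, 2}  B3 = {1, 3}
Tree: B1–B2, B2–B3

Each bag holds 2 vertices, so the decomposition has width 1, which upper-bounds the treewidth. G has an edge, so its treewidth is at least 1. The upper and lower bounds meet at 1, so that is the treewidth.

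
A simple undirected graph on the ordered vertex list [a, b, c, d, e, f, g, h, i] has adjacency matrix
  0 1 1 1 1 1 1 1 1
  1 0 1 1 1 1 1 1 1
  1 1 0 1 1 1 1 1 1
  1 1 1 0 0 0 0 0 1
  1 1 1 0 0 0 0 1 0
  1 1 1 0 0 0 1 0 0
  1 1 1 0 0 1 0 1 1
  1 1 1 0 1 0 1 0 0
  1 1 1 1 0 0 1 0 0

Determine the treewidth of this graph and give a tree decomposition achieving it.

Treewidth 4.
One optimal decomposition is:
Bags: B1 = {a, b, c, g, i}  B2 = {a, b, c, g, h}  B3 = {a, b, c, d, i}  B4 = {a, b, c, e, h}  B5 = {a, b, c, f, g}
Tree: B1–B2, B1–B3, B2–B4, B1–B5

The largest bag has 5 vertices, giving width 4; this decomposition certifies tw(G) ≤ 4. For the lower bound, the 5 vertices {a, b, c, d, i} are pairwise adjacent, and any tree decomposition puts a clique entirely inside one bag — forcing width ≥ 4. Combining the bounds, tw(G) = 4.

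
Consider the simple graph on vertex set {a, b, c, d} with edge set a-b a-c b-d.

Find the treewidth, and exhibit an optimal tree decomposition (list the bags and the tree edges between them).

The largest bag has 2 vertices, giving width 1; this decomposition certifies tw(G) ≤ 1. Any graph with an edge has treewidth ≥ 1, and G has the edge c–a. Therefore the treewidth is 1.

Treewidth 1.
One such decomposition:
Bags: B1 = {a, c}  B2 = {a, b}  B3 = {b, d}
Tree: B1–B2, B2–B3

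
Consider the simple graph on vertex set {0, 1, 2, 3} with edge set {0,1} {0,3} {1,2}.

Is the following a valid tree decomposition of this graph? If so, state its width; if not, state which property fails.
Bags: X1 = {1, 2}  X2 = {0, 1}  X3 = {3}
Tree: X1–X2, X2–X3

No — edge (0,3) lies in no bag.

A tree decomposition must satisfy three properties: every vertex lies in some bag; for every edge, both endpoints lie together in some bag; and for every vertex, the bags containing it form a connected subtree. Here edge (0,3) lies in no bag, so the decomposition is invalid.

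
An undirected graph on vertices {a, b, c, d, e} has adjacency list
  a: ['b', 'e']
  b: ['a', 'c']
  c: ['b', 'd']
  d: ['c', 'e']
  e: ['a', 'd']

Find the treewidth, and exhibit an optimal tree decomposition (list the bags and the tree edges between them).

Every bag has size at most 3, so the width is 3 − 1 = 2 and tw(G) ≤ 2. For the lower bound, G contains the cycle b–a–e–d–c–b, so G is not a forest; only forests have treewidth ≤ 1, hence tw(G) ≥ 2. The upper and lower bounds meet at 2, so that is the treewidth.

Treewidth 2.
One such decomposition:
Bags: B1 = {a, b, e}  B2 = {b, d, e}  B3 = {b, c, d}
Tree: B1–B2, B2–B3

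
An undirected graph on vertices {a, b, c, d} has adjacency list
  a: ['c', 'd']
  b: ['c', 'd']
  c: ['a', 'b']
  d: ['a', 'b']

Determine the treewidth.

A width-2 tree decomposition is:
Bags: B1 = {a, b, c}  B2 = {a, b, d}
Tree: B1–B2
Every bag has size at most 3, so the width is 3 − 1 = 2 and tw(G) ≤ 2. Since a–c–b–d–a is a cycle in G, G is not acyclic. Forests are exactly the graphs of treewidth ≤ 1, so tw(G) ≥ 2. The upper and lower bounds meet at 2, so that is the treewidth.

2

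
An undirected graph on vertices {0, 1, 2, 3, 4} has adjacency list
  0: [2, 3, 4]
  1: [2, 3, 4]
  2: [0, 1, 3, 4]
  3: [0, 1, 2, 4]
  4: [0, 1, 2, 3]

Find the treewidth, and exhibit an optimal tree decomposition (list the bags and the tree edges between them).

Treewidth 3.
One optimal decomposition is:
Bags: B1 = {1, 2, 3, 4}  B2 = {0, 2, 3, 4}
Tree: B1–B2

Each bag holds 4 vertices, so the decomposition has width 3, which upper-bounds the treewidth. On the other hand G contains the 4-clique {0, 2, 3, 4}. A clique must lie in a single bag of any decomposition, so no decomposition can have width below 3. The upper and lower bounds meet at 3, so that is the treewidth.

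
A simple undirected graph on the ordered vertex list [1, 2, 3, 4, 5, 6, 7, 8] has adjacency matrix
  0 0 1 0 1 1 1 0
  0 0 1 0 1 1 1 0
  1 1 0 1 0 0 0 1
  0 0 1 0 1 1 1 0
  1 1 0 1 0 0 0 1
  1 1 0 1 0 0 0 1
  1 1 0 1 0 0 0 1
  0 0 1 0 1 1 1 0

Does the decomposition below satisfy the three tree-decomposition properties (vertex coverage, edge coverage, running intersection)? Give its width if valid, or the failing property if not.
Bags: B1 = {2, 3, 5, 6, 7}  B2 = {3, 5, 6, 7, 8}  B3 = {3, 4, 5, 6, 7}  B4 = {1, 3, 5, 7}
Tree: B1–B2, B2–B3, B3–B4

A tree decomposition must satisfy three properties: every vertex lies in some bag; for every edge, both endpoints lie together in some bag; and for every vertex, the bags containing it form a connected subtree. Here edge (6,1) lies in no bag, so the decomposition is invalid.

No — edge (6,1) lies in no bag.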